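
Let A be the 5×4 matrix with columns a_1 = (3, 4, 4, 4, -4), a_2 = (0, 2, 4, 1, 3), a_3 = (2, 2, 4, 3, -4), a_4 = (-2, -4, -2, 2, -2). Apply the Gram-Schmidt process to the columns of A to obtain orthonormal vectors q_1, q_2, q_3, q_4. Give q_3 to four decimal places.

a_1 = (3, 4, 4, 4, -4); ‖a_1‖ = 8.5440, so q_1 = (0.3511, 0.4682, 0.4682, 0.4682, -0.4682).
q_1·a_2 = 0.3511·0 + 0.4682·2 + 0.4682·4 + 0.4682·1 + (-0.4682)·3 = 1.8727.
u_2 = a_2 − 1.8727·q_1 = (-0.6575, 1.1233, 3.1233, 0.1233, 3.8767).
‖u_2‖ = 5.1471, so q_2 = (-0.1277, 0.2182, 0.6068, 0.0240, 0.7532).
q_1·a_3 = 0.3511·2 + 0.4682·2 + 0.4682·4 + 0.4682·3 + (-0.4682)·(-4) = 6.7884; q_2·a_3 = (-0.1277)·2 + 0.2182·2 + 0.6068·4 + 0.0240·3 + 0.7532·(-4) = -0.3327.
u_3 = a_3 − 6.7884·q_1 + 0.3327·q_2 = (-0.4261, -1.1055, 1.0238, -0.1701, -0.5714).
‖u_3‖ = 1.6755, so q_3 = (-0.2543, -0.6598, 0.6111, -0.1015, -0.3410).

q_3 = (-0.2543, -0.6598, 0.6111, -0.1015, -0.3410)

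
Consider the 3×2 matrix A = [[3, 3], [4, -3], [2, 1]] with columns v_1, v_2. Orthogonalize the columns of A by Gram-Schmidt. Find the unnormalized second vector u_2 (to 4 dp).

v_1 = (3, 4, 2); ‖v_1‖ = 5.3852, so q_1 = (0.5571, 0.7428, 0.3714).
q_1·v_2 = 0.5571·3 + 0.7428·(-3) + 0.3714·1 = -0.1857.
u_2 = v_2 + 0.1857·q_1 = (3.1034, -2.8621, 1.0690).

u_2 = (3.1034, -2.8621, 1.0690)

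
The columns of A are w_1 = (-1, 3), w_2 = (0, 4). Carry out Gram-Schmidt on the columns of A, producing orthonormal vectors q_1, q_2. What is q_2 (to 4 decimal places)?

q_2 = (0.9487, 0.3162)

q_1 = w_1/‖w_1‖ = (-1, 3)/3.1623 = (-0.3162, 0.9487).
r_{12} = q_1·w_2 = 3.7947.
u_2 = w_2 − 3.7947·q_1 = (1.2000, 0.4000).
‖u_2‖ = 1.2649, so q_2 = (0.9487, 0.3162).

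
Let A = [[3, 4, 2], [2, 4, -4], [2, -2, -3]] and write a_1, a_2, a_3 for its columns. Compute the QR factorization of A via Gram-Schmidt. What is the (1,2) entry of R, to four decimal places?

a_1 = (3, 2, 2); ‖a_1‖ = 4.1231, so e_1 = (0.7276, 0.4851, 0.4851).
r_{12} = e_1·a_2 = 3.8806.

r_{12} = 3.8806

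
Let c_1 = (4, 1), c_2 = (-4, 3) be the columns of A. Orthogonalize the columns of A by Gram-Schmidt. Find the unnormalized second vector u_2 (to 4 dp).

c_1 = (4, 1); ‖c_1‖ = 4.1231, so e_1 = (0.9701, 0.2425).
e_1·c_2 = 0.9701·(-4) + 0.2425·3 = -3.1530.
u_2 = c_2 + 3.1530·e_1 = (-0.9412, 3.7647).

u_2 = (-0.9412, 3.7647)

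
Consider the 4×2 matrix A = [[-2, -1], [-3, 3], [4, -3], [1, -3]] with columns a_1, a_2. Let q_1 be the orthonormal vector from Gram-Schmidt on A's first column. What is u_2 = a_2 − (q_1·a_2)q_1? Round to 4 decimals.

u_2 = (-2.4667, 0.8000, -0.0667, -2.2667)

a_1 = (-2, -3, 4, 1); ‖a_1‖ = 5.4772, so q_1 = (-0.3651, -0.5477, 0.7303, 0.1826).
q_1·a_2 = (-0.3651)·(-1) + (-0.5477)·3 + 0.7303·(-3) + 0.1826·(-3) = -4.0166.
u_2 = a_2 + 4.0166·q_1 = (-2.4667, 0.8000, -0.0667, -2.2667).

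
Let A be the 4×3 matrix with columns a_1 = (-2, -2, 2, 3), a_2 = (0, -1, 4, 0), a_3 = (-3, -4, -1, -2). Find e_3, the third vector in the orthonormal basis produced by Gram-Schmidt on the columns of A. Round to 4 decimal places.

a_1 = (-2, -2, 2, 3); ‖a_1‖ = 4.5826, so e_1 = (-0.4364, -0.4364, 0.4364, 0.6547).
e_1·a_2 = (-0.4364)·0 + (-0.4364)·(-1) + 0.4364·4 + 0.6547·0 = 2.1822.
u_2 = a_2 − 2.1822·e_1 = (0.9524, -0.0476, 3.0476, -1.4286).
‖u_2‖ = 3.4983, so e_2 = (0.2722, -0.0136, 0.8712, -0.4084).
e_1·a_3 = (-0.4364)·(-3) + (-0.4364)·(-4) + 0.4364·(-1) + 0.6547·(-2) = 1.3093; e_2·a_3 = 0.2722·(-3) + (-0.0136)·(-4) + 0.8712·(-1) + (-0.4084)·(-2) = -0.8167.
u_3 = a_3 − 1.3093·e_1 + 0.8167·e_2 = (-2.2062, -3.4397, -0.8599, -3.1907).
‖u_3‖ = 5.2553, so e_3 = (-0.4198, -0.6545, -0.1636, -0.6071).

e_3 = (-0.4198, -0.6545, -0.1636, -0.6071)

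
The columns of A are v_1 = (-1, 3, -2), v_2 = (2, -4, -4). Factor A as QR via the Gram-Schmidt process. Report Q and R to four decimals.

Q = [[-0.2673, 0.2718], [0.8018, -0.4695], [-0.5345, -0.8401]], R = [[3.7417, -1.6036], [0.0000, 5.7817]]

v_1 = (-1, 3, -2); ‖v_1‖ = 3.7417, so q_1 = (-0.2673, 0.8018, -0.5345).
q_1·v_2 = (-0.2673)·2 + 0.8018·(-4) + (-0.5345)·(-4) = -1.6036.
u_2 = v_2 + 1.6036·q_1 = (1.5714, -2.7143, -4.8571).
‖u_2‖ = 5.7817, so q_2 = (0.2718, -0.4695, -0.8401).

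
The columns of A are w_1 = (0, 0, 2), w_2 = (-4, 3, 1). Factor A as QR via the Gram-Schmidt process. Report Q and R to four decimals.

e_1 = w_1/‖w_1‖ = (0, 0, 2)/2.0000 = (0.0000, 0.0000, 1.0000).
r_{12} = e_1·w_2 = 1.0000.
u_2 = w_2 − 1.0000·e_1 = (-4.0000, 3.0000, 0.0000).
‖u_2‖ = 5.0000, so e_2 = (-0.8000, 0.6000, 0.0000).

Q = [[0.0000, -0.8000], [0.0000, 0.6000], [1.0000, 0.0000]], R = [[2.0000, 1.0000], [0.0000, 5.0000]]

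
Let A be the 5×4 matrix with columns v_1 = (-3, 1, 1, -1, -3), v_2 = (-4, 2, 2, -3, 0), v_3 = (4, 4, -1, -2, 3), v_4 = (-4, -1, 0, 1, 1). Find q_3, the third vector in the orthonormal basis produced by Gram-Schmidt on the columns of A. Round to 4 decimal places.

v_1 = (-3, 1, 1, -1, -3); ‖v_1‖ = 4.5826, so q_1 = (-0.6547, 0.2182, 0.2182, -0.2182, -0.6547).
q_1·v_2 = (-0.6547)·(-4) + 0.2182·2 + 0.2182·2 + (-0.2182)·(-3) + (-0.6547)·0 = 4.1461.
u_2 = v_2 − 4.1461·q_1 = (-1.2857, 1.0952, 1.0952, -2.0952, 2.7143).
‖u_2‖ = 3.9761, so q_2 = (-0.3234, 0.2755, 0.2755, -0.5270, 0.6826).
q_1·v_3 = (-0.6547)·4 + 0.2182·4 + 0.2182·(-1) + (-0.2182)·(-2) + (-0.6547)·3 = -3.4915; q_2·v_3 = (-0.3234)·4 + 0.2755·4 + 0.2755·(-1) + (-0.5270)·(-2) + 0.6826·3 = 2.6348.
u_3 = v_3 + 3.4915·q_1 − 2.6348·q_2 = (2.5663, 4.0361, -0.9639, -1.3735, -1.0843).
‖u_3‖ = 5.1834, so q_3 = (0.4951, 0.7787, -0.1860, -0.2650, -0.2092).

q_3 = (0.4951, 0.7787, -0.1860, -0.2650, -0.2092)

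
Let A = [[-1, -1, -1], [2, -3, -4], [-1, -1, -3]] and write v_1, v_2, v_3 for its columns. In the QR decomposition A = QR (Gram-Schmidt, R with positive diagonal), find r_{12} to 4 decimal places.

r_{12} = -1.6330

e_1 = v_1/‖v_1‖ = (-1, 2, -1)/2.4495 = (-0.4082, 0.8165, -0.4082).
r_{12} = e_1·v_2 = -1.6330.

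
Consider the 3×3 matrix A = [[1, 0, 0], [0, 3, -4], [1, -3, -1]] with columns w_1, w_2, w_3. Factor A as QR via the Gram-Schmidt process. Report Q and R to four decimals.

Q = [[0.7071, 0.4082, 0.5774], [0.0000, 0.8165, -0.5774], [0.7071, -0.4082, -0.5774]], R = [[1.4142, -2.1213, -0.7071], [0.0000, 3.6742, -2.8577], [0.0000, 0.0000, 2.8868]]

q_1 = w_1/‖w_1‖ = (1, 0, 1)/1.4142 = (0.7071, 0.0000, 0.7071).
r_{12} = q_1·w_2 = -2.1213.
u_2 = w_2 + 2.1213·q_1 = (1.5000, 3.0000, -1.5000).
‖u_2‖ = 3.6742, so q_2 = (0.4082, 0.8165, -0.4082).
r_{13} = q_1·w_3 = -0.7071; r_{23} = q_2·w_3 = -2.8577.
u_3 = w_3 + 0.7071·q_1 + 2.8577·q_2 = (1.6667, -1.6667, -1.6667).
‖u_3‖ = 2.8868, so q_3 = (0.5774, -0.5774, -0.5774).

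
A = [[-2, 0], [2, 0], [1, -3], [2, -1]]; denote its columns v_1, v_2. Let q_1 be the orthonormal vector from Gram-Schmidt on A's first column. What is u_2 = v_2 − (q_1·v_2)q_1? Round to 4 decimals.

u_2 = (-0.7692, 0.7692, -2.6154, -0.2308)

q_1 = v_1/‖v_1‖ = (-2, 2, 1, 2)/3.6056 = (-0.5547, 0.5547, 0.2774, 0.5547).
r_{12} = q_1·v_2 = -1.3868.
u_2 = v_2 + 1.3868·q_1 = (-0.7692, 0.7692, -2.6154, -0.2308).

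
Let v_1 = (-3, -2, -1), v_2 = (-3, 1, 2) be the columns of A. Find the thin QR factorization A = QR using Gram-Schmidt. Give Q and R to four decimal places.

Q = [[-0.8018, -0.5518], [-0.5345, 0.4905], [-0.2673, 0.6745]], R = [[3.7417, 1.3363], [0.0000, 3.4949]]

q_1 = v_1/‖v_1‖ = (-3, -2, -1)/3.7417 = (-0.8018, -0.5345, -0.2673).
r_{12} = q_1·v_2 = 1.3363.
u_2 = v_2 − 1.3363·q_1 = (-1.9286, 1.7143, 2.3571).
‖u_2‖ = 3.4949, so q_2 = (-0.5518, 0.4905, 0.6745).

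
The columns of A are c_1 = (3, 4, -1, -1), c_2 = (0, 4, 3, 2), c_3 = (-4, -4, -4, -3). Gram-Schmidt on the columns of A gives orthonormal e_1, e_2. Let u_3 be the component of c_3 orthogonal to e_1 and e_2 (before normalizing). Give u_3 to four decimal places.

u_3 = (-2.9350, 1.5710, -1.2417, -1.2795)

c_1 = (3, 4, -1, -1); ‖c_1‖ = 5.1962, so e_1 = (0.5774, 0.7698, -0.1925, -0.1925).
e_1·c_2 = 0.5774·0 + 0.7698·4 + (-0.1925)·3 + (-0.1925)·2 = 2.1170.
u_2 = c_2 − 2.1170·e_1 = (-1.2222, 2.3704, 3.4074, 2.4074).
‖u_2‖ = 4.9516, so e_2 = (-0.2468, 0.4787, 0.6881, 0.4862).
e_1·c_3 = 0.5774·(-4) + 0.7698·(-4) + (-0.1925)·(-4) + (-0.1925)·(-3) = -4.0415; e_2·c_3 = (-0.2468)·(-4) + 0.4787·(-4) + 0.6881·(-4) + 0.4862·(-3) = -5.1386.
u_3 = c_3 + 4.0415·e_1 + 5.1386·e_2 = (-2.9350, 1.5710, -1.2417, -1.2795).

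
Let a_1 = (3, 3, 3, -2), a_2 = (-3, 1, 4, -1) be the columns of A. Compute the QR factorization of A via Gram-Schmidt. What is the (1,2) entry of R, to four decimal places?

r_{12} = 1.4368

a_1 = (3, 3, 3, -2); ‖a_1‖ = 5.5678, so e_1 = (0.5388, 0.5388, 0.5388, -0.3592).
r_{12} = e_1·a_2 = 1.4368.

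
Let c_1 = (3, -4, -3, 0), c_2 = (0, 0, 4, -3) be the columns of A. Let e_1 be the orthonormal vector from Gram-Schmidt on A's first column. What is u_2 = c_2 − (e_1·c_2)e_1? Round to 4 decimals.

u_2 = (1.0588, -1.4118, 2.9412, -3.0000)

c_1 = (3, -4, -3, 0); ‖c_1‖ = 5.8310, so e_1 = (0.5145, -0.6860, -0.5145, 0.0000).
e_1·c_2 = 0.5145·0 + (-0.6860)·0 + (-0.5145)·4 + 0.0000·(-3) = -2.0580.
u_2 = c_2 + 2.0580·e_1 = (1.0588, -1.4118, 2.9412, -3.0000).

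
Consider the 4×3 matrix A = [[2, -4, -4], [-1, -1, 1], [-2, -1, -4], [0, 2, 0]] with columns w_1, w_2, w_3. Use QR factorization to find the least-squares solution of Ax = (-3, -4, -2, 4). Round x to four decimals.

w_1 = (2, -1, -2, 0); ‖w_1‖ = 3.0000, so q_1 = (0.6667, -0.3333, -0.6667, 0.0000).
q_1·w_2 = 0.6667·(-4) + (-0.3333)·(-1) + (-0.6667)·(-1) + 0.0000·2 = -1.6667.
u_2 = w_2 + 1.6667·q_1 = (-2.8889, -1.5556, -2.1111, 2.0000).
‖u_2‖ = 4.3843, so q_2 = (-0.6589, -0.3548, -0.4815, 0.4562).
q_1·w_3 = 0.6667·(-4) + (-0.3333)·1 + (-0.6667)·(-4) + 0.0000·0 = -0.3333; q_2·w_3 = (-0.6589)·(-4) + (-0.3548)·1 + (-0.4815)·(-4) + 0.4562·0 = 4.2069.
u_3 = w_3 + 0.3333·q_1 − 4.2069·q_2 = (-1.0058, 2.3815, -2.1965, -1.9191).
‖u_3‖ = 3.8975, so q_3 = (-0.2581, 0.6110, -0.5636, -0.4924).
Qᵀb = (0.6667, 6.1837, -2.5123).
Back-substitute: x_3 = -2.5123/3.8975 = -0.6446.
x_2 = (6.1837 − 4.2069·(-0.6446))/4.3843 = 2.0289.
x_1 = (0.6667 + 1.6667·2.0289 + 0.3333·(-0.6446))/3.0000 = 1.2778.

x = (1.2778, 2.0289, -0.6446)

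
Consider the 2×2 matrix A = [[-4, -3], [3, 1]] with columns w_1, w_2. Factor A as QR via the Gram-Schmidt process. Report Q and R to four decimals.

w_1 = (-4, 3); ‖w_1‖ = 5.0000, so e_1 = (-0.8000, 0.6000).
e_1·w_2 = (-0.8000)·(-3) + 0.6000·1 = 3.0000.
u_2 = w_2 − 3.0000·e_1 = (-0.6000, -0.8000).
‖u_2‖ = 1.0000, so e_2 = (-0.6000, -0.8000).

Q = [[-0.8000, -0.6000], [0.6000, -0.8000]], R = [[5.0000, 3.0000], [0.0000, 1.0000]]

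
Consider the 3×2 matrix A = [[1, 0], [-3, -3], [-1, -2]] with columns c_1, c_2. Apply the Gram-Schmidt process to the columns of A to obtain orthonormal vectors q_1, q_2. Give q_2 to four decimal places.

q_2 = (-0.7071, 0.0000, -0.7071)

c_1 = (1, -3, -1); ‖c_1‖ = 3.3166, so q_1 = (0.3015, -0.9045, -0.3015).
q_1·c_2 = 0.3015·0 + (-0.9045)·(-3) + (-0.3015)·(-2) = 3.3166.
u_2 = c_2 − 3.3166·q_1 = (-1.0000, 0.0000, -1.0000).
‖u_2‖ = 1.4142, so q_2 = (-0.7071, 0.0000, -0.7071).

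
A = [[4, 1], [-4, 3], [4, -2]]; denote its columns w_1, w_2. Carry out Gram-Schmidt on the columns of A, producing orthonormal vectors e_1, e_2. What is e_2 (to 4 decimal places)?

w_1 = (4, -4, 4); ‖w_1‖ = 6.9282, so e_1 = (0.5774, -0.5774, 0.5774).
e_1·w_2 = 0.5774·1 + (-0.5774)·3 + 0.5774·(-2) = -2.3094.
u_2 = w_2 + 2.3094·e_1 = (2.3333, 1.6667, -0.6667).
‖u_2‖ = 2.9439, so e_2 = (0.7926, 0.5661, -0.2265).

e_2 = (0.7926, 0.5661, -0.2265)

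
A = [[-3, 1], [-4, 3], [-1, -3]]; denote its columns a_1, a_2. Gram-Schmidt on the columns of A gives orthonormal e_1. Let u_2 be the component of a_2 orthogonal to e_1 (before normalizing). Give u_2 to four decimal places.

u_2 = (-0.3846, 1.1538, -3.4615)

a_1 = (-3, -4, -1); ‖a_1‖ = 5.0990, so e_1 = (-0.5883, -0.7845, -0.1961).
e_1·a_2 = (-0.5883)·1 + (-0.7845)·3 + (-0.1961)·(-3) = -2.3534.
u_2 = a_2 + 2.3534·e_1 = (-0.3846, 1.1538, -3.4615).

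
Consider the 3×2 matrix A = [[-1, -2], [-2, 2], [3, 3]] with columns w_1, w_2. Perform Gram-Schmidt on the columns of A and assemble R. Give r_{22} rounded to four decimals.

r_{22} = 3.6742

w_1 = (-1, -2, 3); ‖w_1‖ = 3.7417, so e_1 = (-0.2673, -0.5345, 0.8018).
e_1·w_2 = (-0.2673)·(-2) + (-0.5345)·2 + 0.8018·3 = 1.8708.
u_2 = w_2 − 1.8708·e_1 = (-1.5000, 3.0000, 1.5000).
r_{22} = ‖u_2‖ = 3.6742.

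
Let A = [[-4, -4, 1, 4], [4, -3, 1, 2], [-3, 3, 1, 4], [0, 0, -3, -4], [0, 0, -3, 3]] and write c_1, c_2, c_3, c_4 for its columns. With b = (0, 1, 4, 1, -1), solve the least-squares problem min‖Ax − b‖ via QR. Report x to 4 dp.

x = (-0.0549, 0.3304, 0.1834, 0.1774)

c_1 = (-4, 4, -3, 0, 0); ‖c_1‖ = 6.4031, so q_1 = (-0.6247, 0.6247, -0.4685, 0.0000, 0.0000).
q_1·c_2 = (-0.6247)·(-4) + 0.6247·(-3) + (-0.4685)·3 + 0.0000·0 + 0.0000·0 = -0.7809.
u_2 = c_2 + 0.7809·q_1 = (-4.4878, -2.5122, 2.6341, 0.0000, 0.0000).
‖u_2‖ = 5.7784, so q_2 = (-0.7766, -0.4348, 0.4559, 0.0000, 0.0000).
q_1·c_3 = (-0.6247)·1 + 0.6247·1 + (-0.4685)·1 + 0.0000·(-3) + 0.0000·(-3) = -0.4685; q_2·c_3 = (-0.7766)·1 + (-0.4348)·1 + 0.4559·1 + 0.0000·(-3) + 0.0000·(-3) = -0.7555.
u_3 = c_3 + 0.4685·q_1 + 0.7555·q_2 = (0.1205, 0.9642, 1.1249, -3.0000, -3.0000).
‖u_3‖ = 4.4955, so q_3 = (0.0268, 0.2145, 0.2502, -0.6673, -0.6673).
q_1·c_4 = (-0.6247)·4 + 0.6247·2 + (-0.4685)·4 + 0.0000·(-4) + 0.0000·3 = -3.1235; q_2·c_4 = (-0.7766)·4 + (-0.4348)·2 + 0.4559·4 + 0.0000·(-4) + 0.0000·3 = -2.1527; q_3·c_4 = 0.0268·4 + 0.2145·2 + 0.2502·4 + (-0.6673)·(-4) + (-0.6673)·3 = 2.2045.
u_4 = c_4 + 3.1235·q_1 + 2.1527·q_2 − 2.2045·q_3 = (0.3178, 2.5425, 2.9663, -2.5289, 4.4711).
‖u_4‖ = 6.4614, so q_4 = (0.0492, 0.3935, 0.4591, -0.3914, 0.6920).
Qᵀb = (-1.2494, 1.3887, 1.2154, 1.1464).
Back-substitute: x_4 = 1.1464/6.4614 = 0.1774.
x_3 = (1.2154 − 2.2045·0.1774)/4.4955 = 0.1834.
x_2 = (1.3887 + 0.7555·0.1834 + 2.1527·0.1774)/5.7784 = 0.3304.
x_1 = (-1.2494 + 0.7809·0.3304 + 0.4685·0.1834 + 3.1235·0.1774)/6.4031 = -0.0549.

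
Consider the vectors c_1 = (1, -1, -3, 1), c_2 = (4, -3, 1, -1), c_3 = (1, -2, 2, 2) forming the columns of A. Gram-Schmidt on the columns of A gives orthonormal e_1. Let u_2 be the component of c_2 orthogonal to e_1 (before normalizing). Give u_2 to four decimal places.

u_2 = (3.7500, -2.7500, 1.7500, -1.2500)

c_1 = (1, -1, -3, 1); ‖c_1‖ = 3.4641, so e_1 = (0.2887, -0.2887, -0.8660, 0.2887).
e_1·c_2 = 0.2887·4 + (-0.2887)·(-3) + (-0.8660)·1 + 0.2887·(-1) = 0.8660.
u_2 = c_2 − 0.8660·e_1 = (3.7500, -2.7500, 1.7500, -1.2500).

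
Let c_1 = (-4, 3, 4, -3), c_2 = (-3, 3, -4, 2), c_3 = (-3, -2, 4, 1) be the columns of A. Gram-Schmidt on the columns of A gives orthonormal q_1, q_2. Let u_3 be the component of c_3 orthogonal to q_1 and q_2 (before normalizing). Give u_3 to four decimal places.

u_3 = (-2.3412, -2.2844, 1.3839, 2.6825)

c_1 = (-4, 3, 4, -3); ‖c_1‖ = 7.0711, so q_1 = (-0.5657, 0.4243, 0.5657, -0.4243).
q_1·c_2 = (-0.5657)·(-3) + 0.4243·3 + 0.5657·(-4) + (-0.4243)·2 = -0.1414.
u_2 = c_2 + 0.1414·q_1 = (-3.0800, 3.0600, -3.9200, 1.9400).
‖u_2‖ = 6.1628, so q_2 = (-0.4998, 0.4965, -0.6361, 0.3148).
q_1·c_3 = (-0.5657)·(-3) + 0.4243·(-2) + 0.5657·4 + (-0.4243)·1 = 2.6870; q_2·c_3 = (-0.4998)·(-3) + 0.4965·(-2) + (-0.6361)·4 + 0.3148·1 = -1.7232.
u_3 = c_3 − 2.6870·q_1 + 1.7232·q_2 = (-2.3412, -2.2844, 1.3839, 2.6825).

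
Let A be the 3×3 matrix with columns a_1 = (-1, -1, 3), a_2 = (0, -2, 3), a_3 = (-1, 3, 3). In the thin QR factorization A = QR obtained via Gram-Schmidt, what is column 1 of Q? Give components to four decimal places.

q_1 = (-0.3015, -0.3015, 0.9045)

a_1 = (-1, -1, 3); ‖a_1‖ = 3.3166, so q_1 = (-0.3015, -0.3015, 0.9045).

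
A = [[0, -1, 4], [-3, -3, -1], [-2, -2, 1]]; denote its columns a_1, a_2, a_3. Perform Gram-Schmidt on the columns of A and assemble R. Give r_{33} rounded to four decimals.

a_1 = (0, -3, -2); ‖a_1‖ = 3.6056, so e_1 = (0.0000, -0.8321, -0.5547).
e_1·a_2 = 0.0000·(-1) + (-0.8321)·(-3) + (-0.5547)·(-2) = 3.6056.
u_2 = a_2 − 3.6056·e_1 = (-1.0000, 0.0000, 0.0000).
‖u_2‖ = 1.0000, so e_2 = (-1.0000, 0.0000, 0.0000).
e_1·a_3 = 0.0000·4 + (-0.8321)·(-1) + (-0.5547)·1 = 0.2774; e_2·a_3 = (-1.0000)·4 + 0.0000·(-1) + 0.0000·1 = -4.0000.
u_3 = a_3 − 0.2774·e_1 + 4.0000·e_2 = (0.0000, -0.7692, 1.1538).
r_{33} = ‖u_3‖ = 1.3868.

r_{33} = 1.3868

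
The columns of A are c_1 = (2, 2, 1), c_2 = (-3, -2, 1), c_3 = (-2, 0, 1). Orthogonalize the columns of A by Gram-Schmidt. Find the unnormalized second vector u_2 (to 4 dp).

u_2 = (-1.0000, 0.0000, 2.0000)

q_1 = c_1/‖c_1‖ = (2, 2, 1)/3.0000 = (0.6667, 0.6667, 0.3333).
r_{12} = q_1·c_2 = -3.0000.
u_2 = c_2 + 3.0000·q_1 = (-1.0000, 0.0000, 2.0000).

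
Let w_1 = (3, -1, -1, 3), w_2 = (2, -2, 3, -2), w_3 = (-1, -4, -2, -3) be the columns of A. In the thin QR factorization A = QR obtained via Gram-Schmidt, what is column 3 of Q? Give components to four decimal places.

e_3 = (-0.1327, -0.7249, -0.6010, -0.3093)

e_1 = w_1/‖w_1‖ = (3, -1, -1, 3)/4.4721 = (0.6708, -0.2236, -0.2236, 0.6708).
r_{12} = e_1·w_2 = -0.2236.
u_2 = w_2 + 0.2236·e_1 = (2.1500, -2.0500, 2.9500, -1.8500).
‖u_2‖ = 4.5771, so e_2 = (0.4697, -0.4479, 0.6445, -0.4042).
r_{13} = e_1·w_3 = -1.3416; r_{23} = e_2·w_3 = 1.2453.
u_3 = w_3 + 1.3416·e_1 − 1.2453·e_2 = (-0.6850, -3.7422, -3.1026, -1.5967).
‖u_3‖ = 5.1623, so e_3 = (-0.1327, -0.7249, -0.6010, -0.3093).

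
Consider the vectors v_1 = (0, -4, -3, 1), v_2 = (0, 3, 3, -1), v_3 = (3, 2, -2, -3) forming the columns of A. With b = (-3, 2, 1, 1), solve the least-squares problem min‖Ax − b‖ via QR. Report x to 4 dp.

x = (-3.2417, -3.2322, -0.6351)

v_1 = (0, -4, -3, 1); ‖v_1‖ = 5.0990, so e_1 = (0.0000, -0.7845, -0.5883, 0.1961).
e_1·v_2 = 0.0000·0 + (-0.7845)·3 + (-0.5883)·3 + 0.1961·(-1) = -4.3146.
u_2 = v_2 + 4.3146·e_1 = (0.0000, -0.3846, 0.4615, -0.1538).
‖u_2‖ = 0.6202, so e_2 = (0.0000, -0.6202, 0.7442, -0.2481).
e_1·v_3 = 0.0000·3 + (-0.7845)·2 + (-0.5883)·(-2) + 0.1961·(-3) = -0.9806; e_2·v_3 = 0.0000·3 + (-0.6202)·2 + 0.7442·(-2) + (-0.2481)·(-3) = -1.9846.
u_3 = v_3 + 0.9806·e_1 + 1.9846·e_2 = (3.0000, 0.0000, -1.1000, -3.3000).
‖u_3‖ = 4.5935, so e_3 = (0.6531, 0.0000, -0.2395, -0.7184).
Qᵀb = (-1.9612, -0.7442, -2.9172).
Back-substitute: x_3 = -2.9172/4.5935 = -0.6351.
x_2 = (-0.7442 + 1.9846·(-0.6351))/0.6202 = -3.2322.
x_1 = (-1.9612 + 4.3146·(-3.2322) + 0.9806·(-0.6351))/5.0990 = -3.2417.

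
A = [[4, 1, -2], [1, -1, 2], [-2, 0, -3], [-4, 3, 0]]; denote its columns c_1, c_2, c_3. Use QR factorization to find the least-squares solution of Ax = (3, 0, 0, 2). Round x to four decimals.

x = (0.3727, 1.0879, -0.0970)

q_1 = c_1/‖c_1‖ = (4, 1, -2, -4)/6.0828 = (0.6576, 0.1644, -0.3288, -0.6576).
r_{12} = q_1·c_2 = -1.4796.
u_2 = c_2 + 1.4796·q_1 = (1.9730, -0.7568, -0.4865, 2.0270).
‖u_2‖ = 2.9683, so q_2 = (0.6647, -0.2549, -0.1639, 0.6829).
r_{13} = q_1·c_3 = 0.0000; r_{23} = q_2·c_3 = -1.3476.
u_3 = c_3 + 0.0000·q_1 + 1.3476·q_2 = (-1.1043, 1.6564, -3.2209, 0.9202).
‖u_3‖ = 3.8967, so q_3 = (-0.2834, 0.4251, -0.8266, 0.2362).
Qᵀb = (0.6576, 3.3598, -0.3779).
Back-substitute: x_3 = -0.3779/3.8967 = -0.0970.
x_2 = (3.3598 + 1.3476·(-0.0970))/2.9683 = 1.0879.
x_1 = (0.6576 + 1.4796·1.0879 + 0.0000·(-0.0970))/6.0828 = 0.3727.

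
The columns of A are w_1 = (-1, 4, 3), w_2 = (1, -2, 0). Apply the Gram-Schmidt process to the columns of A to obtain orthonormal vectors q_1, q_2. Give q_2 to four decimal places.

q_2 = (0.4763, -0.4483, 0.7564)

q_1 = w_1/‖w_1‖ = (-1, 4, 3)/5.0990 = (-0.1961, 0.7845, 0.5883).
r_{12} = q_1·w_2 = -1.7650.
u_2 = w_2 + 1.7650·q_1 = (0.6538, -0.6154, 1.0385).
‖u_2‖ = 1.3728, so q_2 = (0.4763, -0.4483, 0.7564).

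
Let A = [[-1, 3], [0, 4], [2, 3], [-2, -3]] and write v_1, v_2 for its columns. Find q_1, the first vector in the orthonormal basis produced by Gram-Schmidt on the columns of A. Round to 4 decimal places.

q_1 = (-0.3333, 0.0000, 0.6667, -0.6667)

v_1 = (-1, 0, 2, -2); ‖v_1‖ = 3.0000, so q_1 = (-0.3333, 0.0000, 0.6667, -0.6667).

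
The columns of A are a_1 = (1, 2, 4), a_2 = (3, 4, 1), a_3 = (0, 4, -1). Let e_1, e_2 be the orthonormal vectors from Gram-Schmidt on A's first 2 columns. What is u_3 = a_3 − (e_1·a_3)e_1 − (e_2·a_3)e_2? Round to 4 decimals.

u_3 = (-2.0062, 1.5763, -0.2866)

a_1 = (1, 2, 4); ‖a_1‖ = 4.5826, so e_1 = (0.2182, 0.4364, 0.8729).
e_1·a_2 = 0.2182·3 + 0.4364·4 + 0.8729·1 = 3.2733.
u_2 = a_2 − 3.2733·e_1 = (2.2857, 2.5714, -1.8571).
‖u_2‖ = 3.9097, so e_2 = (0.5846, 0.6577, -0.4750).
e_1·a_3 = 0.2182·0 + 0.4364·4 + 0.8729·(-1) = 0.8729; e_2·a_3 = 0.5846·0 + 0.6577·4 + (-0.4750)·(-1) = 3.1058.
u_3 = a_3 − 0.8729·e_1 − 3.1058·e_2 = (-2.0062, 1.5763, -0.2866).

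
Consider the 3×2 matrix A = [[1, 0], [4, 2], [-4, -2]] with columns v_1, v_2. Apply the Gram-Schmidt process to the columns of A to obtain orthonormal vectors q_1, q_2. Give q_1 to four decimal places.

v_1 = (1, 4, -4); ‖v_1‖ = 5.7446, so q_1 = (0.1741, 0.6963, -0.6963).

q_1 = (0.1741, 0.6963, -0.6963)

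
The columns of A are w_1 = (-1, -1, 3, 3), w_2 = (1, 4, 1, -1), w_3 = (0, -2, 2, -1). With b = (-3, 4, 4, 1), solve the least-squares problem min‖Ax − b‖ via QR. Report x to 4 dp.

x = (0.9854, 1.0870, -0.0547)

w_1 = (-1, -1, 3, 3); ‖w_1‖ = 4.4721, so q_1 = (-0.2236, -0.2236, 0.6708, 0.6708).
q_1·w_2 = (-0.2236)·1 + (-0.2236)·4 + 0.6708·1 + 0.6708·(-1) = -1.1180.
u_2 = w_2 + 1.1180·q_1 = (0.7500, 3.7500, 1.7500, -0.2500).
‖u_2‖ = 4.2131, so q_2 = (0.1780, 0.8901, 0.4154, -0.0593).
q_1·w_3 = (-0.2236)·0 + (-0.2236)·(-2) + 0.6708·2 + 0.6708·(-1) = 1.1180; q_2·w_3 = 0.1780·0 + 0.8901·(-2) + 0.4154·2 + (-0.0593)·(-1) = -0.8901.
u_3 = w_3 − 1.1180·q_1 + 0.8901·q_2 = (0.4085, -0.9577, 1.6197, -1.8028).
‖u_3‖ = 2.6378, so q_3 = (0.1548, -0.3631, 0.6141, -0.6835).
Qᵀb = (3.1305, 4.6284, -0.1442).
Back-substitute: x_3 = -0.1442/2.6378 = -0.0547.
x_2 = (4.6284 + 0.8901·(-0.0547))/4.2131 = 1.0870.
x_1 = (3.1305 + 1.1180·1.0870 − 1.1180·(-0.0547))/4.4721 = 0.9854.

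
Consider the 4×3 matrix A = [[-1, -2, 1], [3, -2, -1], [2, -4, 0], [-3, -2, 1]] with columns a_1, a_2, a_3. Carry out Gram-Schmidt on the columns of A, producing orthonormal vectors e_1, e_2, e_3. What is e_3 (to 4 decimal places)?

a_1 = (-1, 3, 2, -3); ‖a_1‖ = 4.7958, so e_1 = (-0.2085, 0.6255, 0.4170, -0.6255).
e_1·a_2 = (-0.2085)·(-2) + 0.6255·(-2) + 0.4170·(-4) + (-0.6255)·(-2) = -1.2511.
u_2 = a_2 + 1.2511·e_1 = (-2.2609, -1.2174, -3.4783, -2.7826).
‖u_2‖ = 5.1415, so e_2 = (-0.4397, -0.2368, -0.6765, -0.5412).
e_1·a_3 = (-0.2085)·1 + 0.6255·(-1) + 0.4170·0 + (-0.6255)·1 = -1.4596; e_2·a_3 = (-0.4397)·1 + (-0.2368)·(-1) + (-0.6765)·0 + (-0.5412)·1 = -0.7442.
u_3 = a_3 + 1.4596·e_1 + 0.7442·e_2 = (0.3684, -0.2632, 0.1053, -0.3158).
‖u_3‖ = 0.5620, so e_3 = (0.6556, -0.4683, 0.1873, -0.5620).

e_3 = (0.6556, -0.4683, 0.1873, -0.5620)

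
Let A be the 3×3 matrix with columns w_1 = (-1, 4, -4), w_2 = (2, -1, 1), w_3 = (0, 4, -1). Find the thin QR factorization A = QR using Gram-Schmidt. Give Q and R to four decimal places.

w_1 = (-1, 4, -4); ‖w_1‖ = 5.7446, so q_1 = (-0.1741, 0.6963, -0.6963).
q_1·w_2 = (-0.1741)·2 + 0.6963·(-1) + (-0.6963)·1 = -1.7408.
u_2 = w_2 + 1.7408·q_1 = (1.6970, 0.2121, -0.2121).
‖u_2‖ = 1.7233, so q_2 = (0.9847, 0.1231, -0.1231).
q_1·w_3 = (-0.1741)·0 + 0.6963·4 + (-0.6963)·(-1) = 3.4816; q_2·w_3 = 0.9847·0 + 0.1231·4 + (-0.1231)·(-1) = 0.6155.
u_3 = w_3 − 3.4816·q_1 − 0.6155·q_2 = (0.0000, 1.5000, 1.5000).
‖u_3‖ = 2.1213, so q_3 = (0.0000, 0.7071, 0.7071).

Q = [[-0.1741, 0.9847, 0.0000], [0.6963, 0.1231, 0.7071], [-0.6963, -0.1231, 0.7071]], R = [[5.7446, -1.7408, 3.4816], [0.0000, 1.7233, 0.6155], [0.0000, 0.0000, 2.1213]]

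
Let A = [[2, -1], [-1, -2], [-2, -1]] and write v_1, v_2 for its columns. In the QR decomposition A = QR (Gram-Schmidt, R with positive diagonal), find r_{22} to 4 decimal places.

r_{22} = 2.3570

v_1 = (2, -1, -2); ‖v_1‖ = 3.0000, so q_1 = (0.6667, -0.3333, -0.6667).
q_1·v_2 = 0.6667·(-1) + (-0.3333)·(-2) + (-0.6667)·(-1) = 0.6667.
u_2 = v_2 − 0.6667·q_1 = (-1.4444, -1.7778, -0.5556).
r_{22} = ‖u_2‖ = 2.3570.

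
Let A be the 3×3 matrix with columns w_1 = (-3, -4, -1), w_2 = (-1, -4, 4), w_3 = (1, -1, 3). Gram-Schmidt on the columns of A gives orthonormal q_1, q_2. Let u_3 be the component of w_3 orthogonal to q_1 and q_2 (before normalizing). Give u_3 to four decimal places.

w_1 = (-3, -4, -1); ‖w_1‖ = 5.0990, so q_1 = (-0.5883, -0.7845, -0.1961).
q_1·w_2 = (-0.5883)·(-1) + (-0.7845)·(-4) + (-0.1961)·4 = 2.9417.
u_2 = w_2 − 2.9417·q_1 = (0.7308, -1.6923, 4.5769).
‖u_2‖ = 4.9342, so q_2 = (0.1481, -0.3430, 0.9276).
q_1·w_3 = (-0.5883)·1 + (-0.7845)·(-1) + (-0.1961)·3 = -0.3922; q_2·w_3 = 0.1481·1 + (-0.3430)·(-1) + 0.9276·3 = 3.2739.
u_3 = w_3 + 0.3922·q_1 − 3.2739·q_2 = (0.2844, -0.1848, -0.1137).

u_3 = (0.2844, -0.1848, -0.1137)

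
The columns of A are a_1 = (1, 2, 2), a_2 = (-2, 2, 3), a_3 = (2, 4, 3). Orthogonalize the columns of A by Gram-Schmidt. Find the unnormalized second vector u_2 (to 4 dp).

a_1 = (1, 2, 2); ‖a_1‖ = 3.0000, so e_1 = (0.3333, 0.6667, 0.6667).
e_1·a_2 = 0.3333·(-2) + 0.6667·2 + 0.6667·3 = 2.6667.
u_2 = a_2 − 2.6667·e_1 = (-2.8889, 0.2222, 1.2222).

u_2 = (-2.8889, 0.2222, 1.2222)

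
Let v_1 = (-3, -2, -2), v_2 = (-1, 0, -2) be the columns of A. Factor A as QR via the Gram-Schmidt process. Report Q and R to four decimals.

v_1 = (-3, -2, -2); ‖v_1‖ = 4.1231, so e_1 = (-0.7276, -0.4851, -0.4851).
e_1·v_2 = (-0.7276)·(-1) + (-0.4851)·0 + (-0.4851)·(-2) = 1.6977.
u_2 = v_2 − 1.6977·e_1 = (0.2353, 0.8235, -1.1765).
‖u_2‖ = 1.4552, so e_2 = (0.1617, 0.5659, -0.8085).

Q = [[-0.7276, 0.1617], [-0.4851, 0.5659], [-0.4851, -0.8085]], R = [[4.1231, 1.6977], [0.0000, 1.4552]]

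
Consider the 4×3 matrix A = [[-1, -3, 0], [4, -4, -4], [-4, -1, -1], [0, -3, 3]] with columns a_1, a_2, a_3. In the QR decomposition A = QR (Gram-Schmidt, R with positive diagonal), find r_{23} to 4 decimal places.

a_1 = (-1, 4, -4, 0); ‖a_1‖ = 5.7446, so q_1 = (-0.1741, 0.6963, -0.6963, 0.0000).
q_1·a_2 = (-0.1741)·(-3) + 0.6963·(-4) + (-0.6963)·(-1) + 0.0000·(-3) = -1.5667.
u_2 = a_2 + 1.5667·q_1 = (-3.2727, -2.9091, -2.0909, -3.0000).
‖u_2‖ = 5.7049, so q_2 = (-0.5737, -0.5099, -0.3665, -0.5259).
r_{23} = q_2·a_3 = 0.8286.

r_{23} = 0.8286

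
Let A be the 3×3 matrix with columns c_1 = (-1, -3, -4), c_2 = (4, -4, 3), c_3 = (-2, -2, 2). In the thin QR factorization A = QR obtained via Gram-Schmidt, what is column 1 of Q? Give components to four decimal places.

q_1 = (-0.1961, -0.5883, -0.7845)

q_1 = c_1/‖c_1‖ = (-1, -3, -4)/5.0990 = (-0.1961, -0.5883, -0.7845).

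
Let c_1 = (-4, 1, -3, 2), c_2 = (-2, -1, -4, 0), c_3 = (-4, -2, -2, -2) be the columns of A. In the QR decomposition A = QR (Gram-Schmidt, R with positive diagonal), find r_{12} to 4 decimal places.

r_{12} = 3.4689

c_1 = (-4, 1, -3, 2); ‖c_1‖ = 5.4772, so q_1 = (-0.7303, 0.1826, -0.5477, 0.3651).
r_{12} = q_1·c_2 = 3.4689.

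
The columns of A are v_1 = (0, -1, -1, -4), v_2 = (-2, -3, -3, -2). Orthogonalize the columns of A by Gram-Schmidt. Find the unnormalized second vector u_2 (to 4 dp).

v_1 = (0, -1, -1, -4); ‖v_1‖ = 4.2426, so e_1 = (0.0000, -0.2357, -0.2357, -0.9428).
e_1·v_2 = 0.0000·(-2) + (-0.2357)·(-3) + (-0.2357)·(-3) + (-0.9428)·(-2) = 3.2998.
u_2 = v_2 − 3.2998·e_1 = (-2.0000, -2.2222, -2.2222, 1.1111).

u_2 = (-2.0000, -2.2222, -2.2222, 1.1111)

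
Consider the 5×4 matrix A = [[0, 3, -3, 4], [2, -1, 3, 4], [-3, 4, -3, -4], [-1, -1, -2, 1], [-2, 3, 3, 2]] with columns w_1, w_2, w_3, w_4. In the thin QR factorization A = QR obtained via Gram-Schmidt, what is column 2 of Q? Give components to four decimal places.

w_1 = (0, 2, -3, -1, -2); ‖w_1‖ = 4.2426, so e_1 = (0.0000, 0.4714, -0.7071, -0.2357, -0.4714).
e_1·w_2 = 0.0000·3 + 0.4714·(-1) + (-0.7071)·4 + (-0.2357)·(-1) + (-0.4714)·3 = -4.4783.
u_2 = w_2 + 4.4783·e_1 = (3.0000, 1.1111, 0.8333, -2.0556, 0.8889).
‖u_2‖ = 3.9930, so e_2 = (0.7513, 0.2783, 0.2087, -0.5148, 0.2226).

e_2 = (0.7513, 0.2783, 0.2087, -0.5148, 0.2226)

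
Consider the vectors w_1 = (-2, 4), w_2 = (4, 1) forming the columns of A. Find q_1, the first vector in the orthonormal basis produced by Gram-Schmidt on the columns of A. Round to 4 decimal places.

q_1 = (-0.4472, 0.8944)

w_1 = (-2, 4); ‖w_1‖ = 4.4721, so q_1 = (-0.4472, 0.8944).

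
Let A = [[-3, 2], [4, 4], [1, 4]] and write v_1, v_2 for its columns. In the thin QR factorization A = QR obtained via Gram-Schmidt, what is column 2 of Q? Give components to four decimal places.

v_1 = (-3, 4, 1); ‖v_1‖ = 5.0990, so q_1 = (-0.5883, 0.7845, 0.1961).
q_1·v_2 = (-0.5883)·2 + 0.7845·4 + 0.1961·4 = 2.7456.
u_2 = v_2 − 2.7456·q_1 = (3.6154, 1.8462, 3.4615).
‖u_2‖ = 5.3349, so q_2 = (0.6777, 0.3460, 0.6488).

q_2 = (0.6777, 0.3460, 0.6488)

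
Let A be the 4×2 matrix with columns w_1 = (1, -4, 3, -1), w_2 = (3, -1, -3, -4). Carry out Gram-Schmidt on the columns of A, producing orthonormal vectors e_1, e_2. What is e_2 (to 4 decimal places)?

e_1 = w_1/‖w_1‖ = (1, -4, 3, -1)/5.1962 = (0.1925, -0.7698, 0.5774, -0.1925).
r_{12} = e_1·w_2 = 0.3849.
u_2 = w_2 − 0.3849·e_1 = (2.9259, -0.7037, -3.2222, -3.9259).
‖u_2‖ = 5.9035, so e_2 = (0.4956, -0.1192, -0.5458, -0.6650).

e_2 = (0.4956, -0.1192, -0.5458, -0.6650)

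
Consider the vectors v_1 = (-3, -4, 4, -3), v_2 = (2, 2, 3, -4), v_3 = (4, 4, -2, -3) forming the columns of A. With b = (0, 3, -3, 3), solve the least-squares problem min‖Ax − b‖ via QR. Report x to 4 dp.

q_1 = v_1/‖v_1‖ = (-3, -4, 4, -3)/7.0711 = (-0.4243, -0.5657, 0.5657, -0.4243).
r_{12} = q_1·v_2 = 1.4142.
u_2 = v_2 − 1.4142·q_1 = (2.6000, 2.8000, 2.2000, -3.4000).
‖u_2‖ = 5.5678, so q_2 = (0.4670, 0.5029, 0.3951, -0.6107).
r_{13} = q_1·v_3 = -3.8184; r_{23} = q_2·v_3 = 4.9212.
u_3 = v_3 + 3.8184·q_1 − 4.9212·q_2 = (0.0819, -0.6348, -1.7845, -1.6148).
‖u_3‖ = 2.4904, so q_3 = (0.0329, -0.2549, -0.7166, -0.6484).
Qᵀb = (-4.6669, -1.5087, -0.5604).
Back-substitute: x_3 = -0.5604/2.4904 = -0.2250.
x_2 = (-1.5087 − 4.9212·(-0.2250))/5.5678 = -0.0721.
x_1 = (-4.6669 − 1.4142·(-0.0721) + 3.8184·(-0.2250))/7.0711 = -0.7671.

x = (-0.7671, -0.0721, -0.2250)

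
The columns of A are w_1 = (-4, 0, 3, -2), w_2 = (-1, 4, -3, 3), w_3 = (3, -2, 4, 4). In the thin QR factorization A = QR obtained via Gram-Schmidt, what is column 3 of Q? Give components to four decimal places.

e_1 = w_1/‖w_1‖ = (-4, 0, 3, -2)/5.3852 = (-0.7428, 0.0000, 0.5571, -0.3714).
r_{12} = e_1·w_2 = -2.0426.
u_2 = w_2 + 2.0426·e_1 = (-2.5172, 4.0000, -1.8621, 2.2414).
‖u_2‖ = 5.5523, so e_2 = (-0.4534, 0.7204, -0.3354, 0.4037).
r_{13} = e_1·w_3 = -1.4856; r_{23} = e_2·w_3 = -2.5277.
u_3 = w_3 + 1.4856·e_1 + 2.5277·e_2 = (0.7506, -0.1790, 3.9799, 4.4687).
‖u_3‖ = 6.0336, so e_3 = (0.1244, -0.0297, 0.6596, 0.7406).

e_3 = (0.1244, -0.0297, 0.6596, 0.7406)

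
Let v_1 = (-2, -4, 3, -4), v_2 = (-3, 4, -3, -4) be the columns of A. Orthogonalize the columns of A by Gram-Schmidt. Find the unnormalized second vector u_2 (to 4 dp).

v_1 = (-2, -4, 3, -4); ‖v_1‖ = 6.7082, so q_1 = (-0.2981, -0.5963, 0.4472, -0.5963).
q_1·v_2 = (-0.2981)·(-3) + (-0.5963)·4 + 0.4472·(-3) + (-0.5963)·(-4) = -0.4472.
u_2 = v_2 + 0.4472·q_1 = (-3.1333, 3.7333, -2.8000, -4.2667).

u_2 = (-3.1333, 3.7333, -2.8000, -4.2667)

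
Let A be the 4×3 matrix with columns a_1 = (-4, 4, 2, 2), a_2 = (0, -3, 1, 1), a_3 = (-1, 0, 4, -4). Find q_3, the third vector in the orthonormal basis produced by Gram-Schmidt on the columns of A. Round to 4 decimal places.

a_1 = (-4, 4, 2, 2); ‖a_1‖ = 6.3246, so q_1 = (-0.6325, 0.6325, 0.3162, 0.3162).
q_1·a_2 = (-0.6325)·0 + 0.6325·(-3) + 0.3162·1 + 0.3162·1 = -1.2649.
u_2 = a_2 + 1.2649·q_1 = (-0.8000, -2.2000, 1.4000, 1.4000).
‖u_2‖ = 3.0659, so q_2 = (-0.2609, -0.7176, 0.4566, 0.4566).
q_1·a_3 = (-0.6325)·(-1) + 0.6325·0 + 0.3162·4 + 0.3162·(-4) = 0.6325; q_2·a_3 = (-0.2609)·(-1) + (-0.7176)·0 + 0.4566·4 + 0.4566·(-4) = 0.2609.
u_3 = a_3 − 0.6325·q_1 − 0.2609·q_2 = (-0.5319, -0.2128, 3.6809, -4.3191).
‖u_3‖ = 5.7037, so q_3 = (-0.0933, -0.0373, 0.6453, -0.7573).

q_3 = (-0.0933, -0.0373, 0.6453, -0.7573)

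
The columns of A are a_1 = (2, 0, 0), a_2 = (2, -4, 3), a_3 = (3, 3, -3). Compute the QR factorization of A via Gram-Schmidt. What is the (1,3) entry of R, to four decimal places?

e_1 = a_1/‖a_1‖ = (2, 0, 0)/2.0000 = (1.0000, 0.0000, 0.0000).
r_{13} = e_1·a_3 = 3.0000.

r_{13} = 3.0000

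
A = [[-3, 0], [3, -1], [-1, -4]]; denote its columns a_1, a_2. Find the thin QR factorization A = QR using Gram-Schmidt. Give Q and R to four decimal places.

Q = [[-0.6882, 0.0384], [0.6882, -0.2813], [-0.2294, -0.9589]], R = [[4.3589, 0.2294], [0.0000, 4.1167]]

q_1 = a_1/‖a_1‖ = (-3, 3, -1)/4.3589 = (-0.6882, 0.6882, -0.2294).
r_{12} = q_1·a_2 = 0.2294.
u_2 = a_2 − 0.2294·q_1 = (0.1579, -1.1579, -3.9474).
‖u_2‖ = 4.1167, so q_2 = (0.0384, -0.2813, -0.9589).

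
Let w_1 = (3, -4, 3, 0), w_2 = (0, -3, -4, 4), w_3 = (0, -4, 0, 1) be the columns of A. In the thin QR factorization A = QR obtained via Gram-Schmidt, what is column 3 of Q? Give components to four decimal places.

w_1 = (3, -4, 3, 0); ‖w_1‖ = 5.8310, so q_1 = (0.5145, -0.6860, 0.5145, 0.0000).
q_1·w_2 = 0.5145·0 + (-0.6860)·(-3) + 0.5145·(-4) + 0.0000·4 = 0.0000.
u_2 = w_2 + 0.0000·q_1 = (0.0000, -3.0000, -4.0000, 4.0000).
‖u_2‖ = 6.4031, so q_2 = (0.0000, -0.4685, -0.6247, 0.6247).
q_1·w_3 = 0.5145·0 + (-0.6860)·(-4) + 0.5145·0 + 0.0000·1 = 2.7440; q_2·w_3 = 0.0000·0 + (-0.4685)·(-4) + (-0.6247)·0 + 0.6247·1 = 2.4988.
u_3 = w_3 − 2.7440·q_1 − 2.4988·q_2 = (-1.4118, -0.9469, 0.1492, -0.5610).
‖u_3‖ = 1.7963, so q_3 = (-0.7859, -0.5271, 0.0831, -0.3123).

q_3 = (-0.7859, -0.5271, 0.0831, -0.3123)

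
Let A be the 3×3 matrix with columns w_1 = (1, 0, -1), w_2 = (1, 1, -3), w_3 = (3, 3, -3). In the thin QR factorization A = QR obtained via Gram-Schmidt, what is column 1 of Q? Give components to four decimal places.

q_1 = (0.7071, 0.0000, -0.7071)

w_1 = (1, 0, -1); ‖w_1‖ = 1.4142, so q_1 = (0.7071, 0.0000, -0.7071).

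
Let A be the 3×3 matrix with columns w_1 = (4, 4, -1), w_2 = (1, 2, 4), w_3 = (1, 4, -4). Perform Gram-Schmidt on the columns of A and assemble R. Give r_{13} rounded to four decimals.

w_1 = (4, 4, -1); ‖w_1‖ = 5.7446, so e_1 = (0.6963, 0.6963, -0.1741).
r_{13} = e_1·w_3 = 4.1779.

r_{13} = 4.1779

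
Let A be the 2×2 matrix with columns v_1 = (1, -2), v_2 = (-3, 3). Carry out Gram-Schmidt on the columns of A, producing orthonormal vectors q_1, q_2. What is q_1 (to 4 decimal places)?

v_1 = (1, -2); ‖v_1‖ = 2.2361, so q_1 = (0.4472, -0.8944).

q_1 = (0.4472, -0.8944)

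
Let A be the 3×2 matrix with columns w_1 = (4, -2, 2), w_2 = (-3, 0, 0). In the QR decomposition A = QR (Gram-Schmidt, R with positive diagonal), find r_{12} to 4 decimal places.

e_1 = w_1/‖w_1‖ = (4, -2, 2)/4.8990 = (0.8165, -0.4082, 0.4082).
r_{12} = e_1·w_2 = -2.4495.

r_{12} = -2.4495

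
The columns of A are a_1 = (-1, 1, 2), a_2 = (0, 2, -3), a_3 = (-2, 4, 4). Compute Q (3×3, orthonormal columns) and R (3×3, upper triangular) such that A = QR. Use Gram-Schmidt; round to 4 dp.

Q = [[-0.4082, -0.2074, 0.8890], [0.4082, 0.8296, 0.3810], [0.8165, -0.5185, 0.2540]], R = [[2.4495, -1.6330, 5.7155], [0.0000, 3.2146, 1.6591], [0.0000, 0.0000, 0.7620]]

a_1 = (-1, 1, 2); ‖a_1‖ = 2.4495, so q_1 = (-0.4082, 0.4082, 0.8165).
q_1·a_2 = (-0.4082)·0 + 0.4082·2 + 0.8165·(-3) = -1.6330.
u_2 = a_2 + 1.6330·q_1 = (-0.6667, 2.6667, -1.6667).
‖u_2‖ = 3.2146, so q_2 = (-0.2074, 0.8296, -0.5185).
q_1·a_3 = (-0.4082)·(-2) + 0.4082·4 + 0.8165·4 = 5.7155; q_2·a_3 = (-0.2074)·(-2) + 0.8296·4 + (-0.5185)·4 = 1.6591.
u_3 = a_3 − 5.7155·q_1 − 1.6591·q_2 = (0.6774, 0.2903, 0.1935).
‖u_3‖ = 0.7620, so q_3 = (0.8890, 0.3810, 0.2540).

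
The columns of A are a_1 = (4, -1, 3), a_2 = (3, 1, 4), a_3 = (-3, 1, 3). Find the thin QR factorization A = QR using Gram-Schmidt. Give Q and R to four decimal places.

Q = [[0.7845, -0.2265, -0.5774], [-0.1961, 0.7926, -0.5774], [0.5883, 0.5661, 0.5774]], R = [[5.0990, 4.5107, -0.7845], [0.0000, 2.3778, 3.1704], [0.0000, 0.0000, 2.8868]]

a_1 = (4, -1, 3); ‖a_1‖ = 5.0990, so e_1 = (0.7845, -0.1961, 0.5883).
e_1·a_2 = 0.7845·3 + (-0.1961)·1 + 0.5883·4 = 4.5107.
u_2 = a_2 − 4.5107·e_1 = (-0.5385, 1.8846, 1.3462).
‖u_2‖ = 2.3778, so e_2 = (-0.2265, 0.7926, 0.5661).
e_1·a_3 = 0.7845·(-3) + (-0.1961)·1 + 0.5883·3 = -0.7845; e_2·a_3 = (-0.2265)·(-3) + 0.7926·1 + 0.5661·3 = 3.1704.
u_3 = a_3 + 0.7845·e_1 − 3.1704·e_2 = (-1.6667, -1.6667, 1.6667).
‖u_3‖ = 2.8868, so e_3 = (-0.5774, -0.5774, 0.5774).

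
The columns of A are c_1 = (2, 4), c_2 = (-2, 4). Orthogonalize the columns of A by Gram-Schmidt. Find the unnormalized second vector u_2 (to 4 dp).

u_2 = (-3.2000, 1.6000)

c_1 = (2, 4); ‖c_1‖ = 4.4721, so e_1 = (0.4472, 0.8944).
e_1·c_2 = 0.4472·(-2) + 0.8944·4 = 2.6833.
u_2 = c_2 − 2.6833·e_1 = (-3.2000, 1.6000).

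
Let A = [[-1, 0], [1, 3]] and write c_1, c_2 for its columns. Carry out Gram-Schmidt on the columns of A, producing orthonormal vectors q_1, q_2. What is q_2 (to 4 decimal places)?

q_2 = (0.7071, 0.7071)

c_1 = (-1, 1); ‖c_1‖ = 1.4142, so q_1 = (-0.7071, 0.7071).
q_1·c_2 = (-0.7071)·0 + 0.7071·3 = 2.1213.
u_2 = c_2 − 2.1213·q_1 = (1.5000, 1.5000).
‖u_2‖ = 2.1213, so q_2 = (0.7071, 0.7071).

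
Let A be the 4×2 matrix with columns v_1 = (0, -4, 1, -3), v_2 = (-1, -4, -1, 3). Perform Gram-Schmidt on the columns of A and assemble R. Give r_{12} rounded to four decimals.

r_{12} = 1.1767

v_1 = (0, -4, 1, -3); ‖v_1‖ = 5.0990, so q_1 = (0.0000, -0.7845, 0.1961, -0.5883).
r_{12} = q_1·v_2 = 1.1767.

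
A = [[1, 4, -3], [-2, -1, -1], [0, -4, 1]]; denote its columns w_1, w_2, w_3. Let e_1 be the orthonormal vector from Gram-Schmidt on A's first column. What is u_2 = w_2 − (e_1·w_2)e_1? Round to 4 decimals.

u_2 = (2.8000, 1.4000, -4.0000)

e_1 = w_1/‖w_1‖ = (1, -2, 0)/2.2361 = (0.4472, -0.8944, 0.0000).
r_{12} = e_1·w_2 = 2.6833.
u_2 = w_2 − 2.6833·e_1 = (2.8000, 1.4000, -4.0000).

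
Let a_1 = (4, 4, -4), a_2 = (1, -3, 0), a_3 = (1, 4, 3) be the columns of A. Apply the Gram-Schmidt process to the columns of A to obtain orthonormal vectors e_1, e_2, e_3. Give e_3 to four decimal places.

e_3 = (0.5883, 0.1961, 0.7845)

e_1 = a_1/‖a_1‖ = (4, 4, -4)/6.9282 = (0.5774, 0.5774, -0.5774).
r_{12} = e_1·a_2 = -1.1547.
u_2 = a_2 + 1.1547·e_1 = (1.6667, -2.3333, -0.6667).
‖u_2‖ = 2.9439, so e_2 = (0.5661, -0.7926, -0.2265).
r_{13} = e_1·a_3 = 1.1547; r_{23} = e_2·a_3 = -3.2836.
u_3 = a_3 − 1.1547·e_1 + 3.2836·e_2 = (2.1923, 0.7308, 2.9231).
‖u_3‖ = 3.7262, so e_3 = (0.5883, 0.1961, 0.7845).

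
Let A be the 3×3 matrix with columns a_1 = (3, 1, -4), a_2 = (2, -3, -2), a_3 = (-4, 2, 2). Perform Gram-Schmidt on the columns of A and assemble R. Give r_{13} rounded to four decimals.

a_1 = (3, 1, -4); ‖a_1‖ = 5.0990, so q_1 = (0.5883, 0.1961, -0.7845).
r_{13} = q_1·a_3 = -3.5301.

r_{13} = -3.5301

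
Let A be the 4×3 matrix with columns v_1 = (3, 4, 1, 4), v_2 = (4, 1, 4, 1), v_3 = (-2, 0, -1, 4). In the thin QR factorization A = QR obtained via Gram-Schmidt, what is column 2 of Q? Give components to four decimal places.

q_2 = (0.5075, -0.2855, 0.7612, -0.2855)

q_1 = v_1/‖v_1‖ = (3, 4, 1, 4)/6.4807 = (0.4629, 0.6172, 0.1543, 0.6172).
r_{12} = q_1·v_2 = 3.7033.
u_2 = v_2 − 3.7033·q_1 = (2.2857, -1.2857, 3.4286, -1.2857).
‖u_2‖ = 4.5040, so q_2 = (0.5075, -0.2855, 0.7612, -0.2855).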